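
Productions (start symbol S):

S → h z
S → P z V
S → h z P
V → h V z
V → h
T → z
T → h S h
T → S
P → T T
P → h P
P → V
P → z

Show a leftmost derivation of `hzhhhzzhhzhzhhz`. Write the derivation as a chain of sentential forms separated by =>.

S => PzV   [S → P z V]
PzV => TTzV   [P → T T]
TTzV => STzV   [T → S]
STzV => hzPTzV   [S → h z P]
hzPTzV => hzhPTzV   [P → h P]
hzhPTzV => hzhhPTzV   [P → h P]
hzhhPTzV => hzhhhPTzV   [P → h P]
hzhhhPTzV => hzhhhTTTzV   [P → T T]
hzhhhTTTzV => hzhhhzTTzV   [T → z]
hzhhhzTTzV => hzhhhzzTzV   [T → z]
hzhhhzzTzV => hzhhhzzhShzV   [T → h S h]
hzhhhzzhShzV => hzhhhzzhhzhzV   [S → h z]
hzhhhzzhhzhzV => hzhhhzzhhzhzhVz   [V → h V z]
hzhhhzzhhzhzhVz => hzhhhzzhhzhzhhz   [V → h]

S=>PzV=>TTzV=>STzV=>hzPTzV=>hzhPTzV=>hzhhPTzV=>hzhhhPTzV=>hzhhhTTTzV=>hzhhhzTTzV=>hzhhhzzTzV=>hzhhhzzhShzV=>hzhhhzzhhzhzV=>hzhhhzzhhzhzhVz=>hzhhhzzhhzhzhhz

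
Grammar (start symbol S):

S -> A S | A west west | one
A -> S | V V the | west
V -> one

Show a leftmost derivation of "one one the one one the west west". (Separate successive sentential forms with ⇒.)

S ⇒ A S   [S -> A S]
A S ⇒ V V the S   [A -> V V the]
V V the S ⇒ one V the S   [V -> one]
one V the S ⇒ one one the S   [V -> one]
one one the S ⇒ one one the A west west   [S -> A west west]
one one the A west west ⇒ one one the V V the west west   [A -> V V the]
one one the V V the west west ⇒ one one the one V the west west   [V -> one]
one one the one V the west west ⇒ one one the one one the west west   [V -> one]

S ⇒ A S ⇒ V V the S ⇒ one V the S ⇒ one one the S ⇒ one one the A west west ⇒ one one the V V the west west ⇒ one one the one V the west west ⇒ one one the one one the west west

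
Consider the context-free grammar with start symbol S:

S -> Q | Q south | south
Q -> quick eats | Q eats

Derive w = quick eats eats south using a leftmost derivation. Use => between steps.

S => Q south   [S -> Q south]
Q south => Q eats south   [Q -> Q eats]
Q eats south => quick eats eats south   [Q -> quick eats]

S => Q south => Q eats south => quick eats eats south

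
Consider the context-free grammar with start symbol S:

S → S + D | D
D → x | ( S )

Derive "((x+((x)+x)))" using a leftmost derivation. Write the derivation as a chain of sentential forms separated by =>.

S=>D=>(S)=>(D)=>((S))=>((S+D))=>((D+D))=>((x+D))=>((x+(S)))=>((x+(S+D)))=>((x+(D+D)))=>((x+((S)+D)))=>((x+((D)+D)))=>((x+((x)+D)))=>((x+((x)+x)))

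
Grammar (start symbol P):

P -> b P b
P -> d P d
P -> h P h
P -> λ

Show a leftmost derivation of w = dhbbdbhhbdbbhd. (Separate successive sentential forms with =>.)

P => dPd   [P -> d P d]
dPd => dhPhd   [P -> h P h]
dhPhd => dhbPbhd   [P -> b P b]
dhbPbhd => dhbbPbbhd   [P -> b P b]
dhbbPbbhd => dhbbdPdbbhd   [P -> d P d]
dhbbdPdbbhd => dhbbdbPbdbbhd   [P -> b P b]
dhbbdbPbdbbhd => dhbbdbhPhbdbbhd   [P -> h P h]
dhbbdbhPhbdbbhd => dhbbdbhhbdbbhd   [P -> λ]

P => dPd => dhPhd => dhbPbhd => dhbbPbbhd => dhbbdPdbbhd => dhbbdbPbdbbhd => dhbbdbhPhbdbbhd => dhbbdbhhbdbbhd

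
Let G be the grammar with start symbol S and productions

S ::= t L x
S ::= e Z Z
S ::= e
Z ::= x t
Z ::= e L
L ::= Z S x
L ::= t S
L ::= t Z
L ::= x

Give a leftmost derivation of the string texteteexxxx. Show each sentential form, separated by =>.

S => tLx   [S ::= t L x]
tLx => tZSxx   [L ::= Z S x]
tZSxx => teLSxx   [Z ::= e L]
teLSxx => texSxx   [L ::= x]
texSxx => textLxxx   [S ::= t L x]
textLxxx => textZSxxxx   [L ::= Z S x]
textZSxxxx => texteLSxxxx   [Z ::= e L]
texteLSxxxx => textetSSxxxx   [L ::= t S]
textetSSxxxx => texteteSxxxx   [S ::= e]
texteteSxxxx => texteteexxxx   [S ::= e]

S=>tLx=>tZSxx=>teLSxx=>texSxx=>textLxxx=>textZSxxxx=>texteLSxxxx=>textetSSxxxx=>texteteSxxxx=>texteteexxxx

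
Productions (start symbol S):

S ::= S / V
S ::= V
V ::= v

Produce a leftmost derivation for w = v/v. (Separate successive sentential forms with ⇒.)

S ⇒ S/V ⇒ V/V ⇒ v/V ⇒ v/v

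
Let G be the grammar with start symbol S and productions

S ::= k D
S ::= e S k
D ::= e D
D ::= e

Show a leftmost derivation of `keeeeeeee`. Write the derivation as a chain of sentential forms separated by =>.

S => kD => keD => keeD => keeeD => keeeeD => keeeeeD => keeeeeeD => keeeeeeeD => keeeeeeee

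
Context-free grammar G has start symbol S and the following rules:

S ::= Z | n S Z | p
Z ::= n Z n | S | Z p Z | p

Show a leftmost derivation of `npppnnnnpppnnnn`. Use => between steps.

S=>nSZ=>nZZ=>nZpZZ=>nppZZ=>npppZ=>npppnZn=>npppnnZnn=>npppnnnZnnn=>npppnnnnZnnnn=>npppnnnnZpZnnnn=>npppnnnnppZnnnn=>npppnnnnpppnnnn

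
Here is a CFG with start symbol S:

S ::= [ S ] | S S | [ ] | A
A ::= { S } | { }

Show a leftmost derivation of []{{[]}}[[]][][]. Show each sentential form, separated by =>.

S => SS => SSS => SSSS => SSSSS => []SSSS => []ASSS => []{S}SSS => []{A}SSS => []{{S}}SSS => []{{[]}}SSS => []{{[]}}[S]SS => []{{[]}}[[]]SS => []{{[]}}[[]][]S => []{{[]}}[[]][][]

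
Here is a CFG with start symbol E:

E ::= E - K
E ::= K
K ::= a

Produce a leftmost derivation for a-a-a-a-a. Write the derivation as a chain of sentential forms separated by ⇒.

E ⇒ E-K ⇒ E-K-K ⇒ E-K-K-K ⇒ E-K-K-K-K ⇒ K-K-K-K-K ⇒ a-K-K-K-K ⇒ a-a-K-K-K ⇒ a-a-a-K-K ⇒ a-a-a-a-K ⇒ a-a-a-a-a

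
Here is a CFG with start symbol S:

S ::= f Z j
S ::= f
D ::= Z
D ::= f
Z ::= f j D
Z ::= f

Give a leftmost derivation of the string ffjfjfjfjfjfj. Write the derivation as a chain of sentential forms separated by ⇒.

S ⇒ fZj ⇒ ffjDj ⇒ ffjZj ⇒ ffjfjDj ⇒ ffjfjZj ⇒ ffjfjfjDj ⇒ ffjfjfjZj ⇒ ffjfjfjfjDj ⇒ ffjfjfjfjZj ⇒ ffjfjfjfjfjDj ⇒ ffjfjfjfjfjfj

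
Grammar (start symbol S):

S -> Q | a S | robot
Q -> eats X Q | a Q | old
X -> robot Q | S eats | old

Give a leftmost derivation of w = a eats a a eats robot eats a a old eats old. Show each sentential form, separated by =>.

S => Q => a Q => a eats X Q => a eats S eats Q => a eats a S eats Q => a eats a Q eats Q => a eats a a Q eats Q => a eats a a eats X Q eats Q => a eats a a eats S eats Q eats Q => a eats a a eats robot eats Q eats Q => a eats a a eats robot eats a Q eats Q => a eats a a eats robot eats a a Q eats Q => a eats a a eats robot eats a a old eats Q => a eats a a eats robot eats a a old eats old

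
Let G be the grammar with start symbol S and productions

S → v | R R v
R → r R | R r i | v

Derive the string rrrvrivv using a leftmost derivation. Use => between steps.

S => RRv => RriRv => rRriRv => rrRriRv => rrrRriRv => rrrvriRv => rrrvrivv

S => RRv   [S → R R v]
RRv => RriRv   [R → R r i]
RriRv => rRriRv   [R → r R]
rRriRv => rrRriRv   [R → r R]
rrRriRv => rrrRriRv   [R → r R]
rrrRriRv => rrrvriRv   [R → v]
rrrvriRv => rrrvrivv   [R → v]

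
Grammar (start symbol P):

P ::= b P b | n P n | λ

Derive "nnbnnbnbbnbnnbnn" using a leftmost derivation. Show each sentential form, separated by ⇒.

P ⇒ nPn   [P ::= n P n]
nPn ⇒ nnPnn   [P ::= n P n]
nnPnn ⇒ nnbPbnn   [P ::= b P b]
nnbPbnn ⇒ nnbnPnbnn   [P ::= n P n]
nnbnPnbnn ⇒ nnbnnPnnbnn   [P ::= n P n]
nnbnnPnnbnn ⇒ nnbnnbPbnnbnn   [P ::= b P b]
nnbnnbPbnnbnn ⇒ nnbnnbnPnbnnbnn   [P ::= n P n]
nnbnnbnPnbnnbnn ⇒ nnbnnbnbPbnbnnbnn   [P ::= b P b]
nnbnnbnbPbnbnnbnn ⇒ nnbnnbnbbnbnnbnn   [P ::= λ]

P⇒nPn⇒nnPnn⇒nnbPbnn⇒nnbnPnbnn⇒nnbnnPnnbnn⇒nnbnnbPbnnbnn⇒nnbnnbnPnbnnbnn⇒nnbnnbnbPbnbnnbnn⇒nnbnnbnbbnbnnbnn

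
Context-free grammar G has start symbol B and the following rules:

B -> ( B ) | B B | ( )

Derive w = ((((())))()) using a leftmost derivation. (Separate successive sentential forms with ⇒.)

B ⇒ (B) ⇒ (BB) ⇒ ((B)B) ⇒ (((B))B) ⇒ ((((B)))B) ⇒ ((((())))B) ⇒ ((((())))())

B ⇒ (B)   [B -> ( B )]
(B) ⇒ (BB)   [B -> B B]
(BB) ⇒ ((B)B)   [B -> ( B )]
((B)B) ⇒ (((B))B)   [B -> ( B )]
(((B))B) ⇒ ((((B)))B)   [B -> ( B )]
((((B)))B) ⇒ ((((())))B)   [B -> ( )]
((((())))B) ⇒ ((((())))())   [B -> ( )]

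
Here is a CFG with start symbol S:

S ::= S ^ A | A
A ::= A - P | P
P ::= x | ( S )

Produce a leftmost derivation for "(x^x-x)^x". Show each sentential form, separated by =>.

S => S^A => A^A => P^A => (S)^A => (S^A)^A => (A^A)^A => (P^A)^A => (x^A)^A => (x^A-P)^A => (x^P-P)^A => (x^x-P)^A => (x^x-x)^A => (x^x-x)^P => (x^x-x)^x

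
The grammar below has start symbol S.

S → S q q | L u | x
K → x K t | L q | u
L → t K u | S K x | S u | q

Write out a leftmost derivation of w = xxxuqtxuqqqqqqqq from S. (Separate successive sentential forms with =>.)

S => Sqq => Sqqqq => Sqqqqqq => Sqqqqqqqq => Luqqqqqqqq => SKxuqqqqqqqq => xKxuqqqqqqqq => xxKtxuqqqqqqqq => xxLqtxuqqqqqqqq => xxSuqtxuqqqqqqqq => xxxuqtxuqqqqqqqq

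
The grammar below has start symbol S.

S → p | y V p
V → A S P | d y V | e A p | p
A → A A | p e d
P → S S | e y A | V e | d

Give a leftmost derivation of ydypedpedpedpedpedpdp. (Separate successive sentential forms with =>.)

S => yVp => ydyVp => ydyASPp => ydyAASPp => ydyAAASPp => ydyAAAASPp => ydyAAAAASPp => ydypedAAAASPp => ydypedpedAAASPp => ydypedpedpedAASPp => ydypedpedpedpedASPp => ydypedpedpedpedpedSPp => ydypedpedpedpedpedpPp => ydypedpedpedpedpedpdp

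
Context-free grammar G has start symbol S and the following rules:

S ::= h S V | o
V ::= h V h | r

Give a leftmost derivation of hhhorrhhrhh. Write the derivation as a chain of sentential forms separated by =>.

S => hSV   [S ::= h S V]
hSV => hhSVV   [S ::= h S V]
hhSVV => hhhSVVV   [S ::= h S V]
hhhSVVV => hhhoVVV   [S ::= o]
hhhoVVV => hhhorVV   [V ::= r]
hhhorVV => hhhorrV   [V ::= r]
hhhorrV => hhhorrhVh   [V ::= h V h]
hhhorrhVh => hhhorrhhVhh   [V ::= h V h]
hhhorrhhVhh => hhhorrhhrhh   [V ::= r]

S => hSV => hhSVV => hhhSVVV => hhhoVVV => hhhorVV => hhhorrV => hhhorrhVh => hhhorrhhVhh => hhhorrhhrhh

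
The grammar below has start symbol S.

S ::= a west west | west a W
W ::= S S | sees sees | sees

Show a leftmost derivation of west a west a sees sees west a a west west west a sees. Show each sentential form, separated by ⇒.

S ⇒ west a W   [S ::= west a W]
west a W ⇒ west a S S   [W ::= S S]
west a S S ⇒ west a west a W S   [S ::= west a W]
west a west a W S ⇒ west a west a sees sees S   [W ::= sees sees]
west a west a sees sees S ⇒ west a west a sees sees west a W   [S ::= west a W]
west a west a sees sees west a W ⇒ west a west a sees sees west a S S   [W ::= S S]
west a west a sees sees west a S S ⇒ west a west a sees sees west a a west west S   [S ::= a west west]
west a west a sees sees west a a west west S ⇒ west a west a sees sees west a a west west west a W   [S ::= west a W]
west a west a sees sees west a a west west west a W ⇒ west a west a sees sees west a a west west west a sees   [W ::= sees]

S ⇒ west a W ⇒ west a S S ⇒ west a west a W S ⇒ west a west a sees sees S ⇒ west a west a sees sees west a W ⇒ west a west a sees sees west a S S ⇒ west a west a sees sees west a a west west S ⇒ west a west a sees sees west a a west west west a W ⇒ west a west a sees sees west a a west west west a sees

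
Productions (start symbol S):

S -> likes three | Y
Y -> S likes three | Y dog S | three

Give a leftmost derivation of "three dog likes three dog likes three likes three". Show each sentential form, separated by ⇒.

S ⇒ Y ⇒ S likes three ⇒ Y likes three ⇒ Y dog S likes three ⇒ Y dog S dog S likes three ⇒ three dog S dog S likes three ⇒ three dog likes three dog S likes three ⇒ three dog likes three dog likes three likes three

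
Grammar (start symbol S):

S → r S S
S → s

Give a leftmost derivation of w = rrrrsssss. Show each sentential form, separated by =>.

S => rSS => rrSSS => rrrSSSS => rrrrSSSSS => rrrrsSSSS => rrrrssSSS => rrrrsssSS => rrrrssssS => rrrrsssss

S => rSS   [S → r S S]
rSS => rrSSS   [S → r S S]
rrSSS => rrrSSSS   [S → r S S]
rrrSSSS => rrrrSSSSS   [S → r S S]
rrrrSSSSS => rrrrsSSSS   [S → s]
rrrrsSSSS => rrrrssSSS   [S → s]
rrrrssSSS => rrrrsssSS   [S → s]
rrrrsssSS => rrrrssssS   [S → s]
rrrrssssS => rrrrsssss   [S → s]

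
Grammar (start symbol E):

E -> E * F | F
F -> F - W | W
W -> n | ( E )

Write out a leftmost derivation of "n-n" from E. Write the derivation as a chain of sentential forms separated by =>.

E => F   [E -> F]
F => F-W   [F -> F - W]
F-W => W-W   [F -> W]
W-W => n-W   [W -> n]
n-W => n-n   [W -> n]

E => F => F-W => W-W => n-W => n-n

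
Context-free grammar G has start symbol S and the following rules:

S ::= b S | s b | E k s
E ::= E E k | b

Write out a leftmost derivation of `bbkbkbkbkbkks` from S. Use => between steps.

S => Eks => EEkks => EEkEkks => EEkEkEkks => EEkEkEkEkks => EEkEkEkEkEkks => bEkEkEkEkEkks => bbkEkEkEkEkks => bbkbkEkEkEkks => bbkbkbkEkEkks => bbkbkbkbkEkks => bbkbkbkbkbkks

S => Eks   [S ::= E k s]
Eks => EEkks   [E ::= E E k]
EEkks => EEkEkks   [E ::= E E k]
EEkEkks => EEkEkEkks   [E ::= E E k]
EEkEkEkks => EEkEkEkEkks   [E ::= E E k]
EEkEkEkEkks => EEkEkEkEkEkks   [E ::= E E k]
EEkEkEkEkEkks => bEkEkEkEkEkks   [E ::= b]
bEkEkEkEkEkks => bbkEkEkEkEkks   [E ::= b]
bbkEkEkEkEkks => bbkbkEkEkEkks   [E ::= b]
bbkbkEkEkEkks => bbkbkbkEkEkks   [E ::= b]
bbkbkbkEkEkks => bbkbkbkbkEkks   [E ::= b]
bbkbkbkbkEkks => bbkbkbkbkbkks   [E ::= b]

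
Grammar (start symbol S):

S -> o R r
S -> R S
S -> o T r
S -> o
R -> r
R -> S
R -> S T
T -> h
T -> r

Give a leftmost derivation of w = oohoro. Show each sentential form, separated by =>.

S => RS   [S -> R S]
RS => STS   [R -> S T]
STS => RSTS   [S -> R S]
RSTS => SSTS   [R -> S]
SSTS => oSTS   [S -> o]
oSTS => oRSTS   [S -> R S]
oRSTS => oSTSTS   [R -> S T]
oSTSTS => ooTSTS   [S -> o]
ooTSTS => oohSTS   [T -> h]
oohSTS => oohoTS   [S -> o]
oohoTS => oohorS   [T -> r]
oohorS => oohoro   [S -> o]

S => RS => STS => RSTS => SSTS => oSTS => oRSTS => oSTSTS => ooTSTS => oohSTS => oohoTS => oohorS => oohoro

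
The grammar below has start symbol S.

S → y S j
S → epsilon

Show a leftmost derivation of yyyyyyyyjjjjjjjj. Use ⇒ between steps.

S ⇒ ySj ⇒ yySjj ⇒ yyySjjj ⇒ yyyySjjjj ⇒ yyyyySjjjjj ⇒ yyyyyySjjjjjj ⇒ yyyyyyySjjjjjjj ⇒ yyyyyyyySjjjjjjjj ⇒ yyyyyyyyjjjjjjjj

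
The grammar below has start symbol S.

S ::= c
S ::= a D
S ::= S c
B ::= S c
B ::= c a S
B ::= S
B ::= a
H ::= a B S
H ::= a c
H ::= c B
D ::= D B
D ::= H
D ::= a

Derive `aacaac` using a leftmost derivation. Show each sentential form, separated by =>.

S => aD => aDB => aHB => aacB => aacSc => aacaDc => aacaac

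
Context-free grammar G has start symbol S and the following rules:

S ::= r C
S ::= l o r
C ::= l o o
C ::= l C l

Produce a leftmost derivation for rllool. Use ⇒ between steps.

S ⇒ rC   [S ::= r C]
rC ⇒ rlCl   [C ::= l C l]
rlCl ⇒ rllool   [C ::= l o o]

S⇒rC⇒rlCl⇒rllool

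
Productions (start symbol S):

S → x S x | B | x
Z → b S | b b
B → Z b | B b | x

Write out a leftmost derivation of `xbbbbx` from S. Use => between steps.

S => xSx   [S → x S x]
xSx => xBx   [S → B]
xBx => xBbx   [B → B b]
xBbx => xZbbx   [B → Z b]
xZbbx => xbbbbx   [Z → b b]

S => xSx => xBx => xBbx => xZbbx => xbbbbx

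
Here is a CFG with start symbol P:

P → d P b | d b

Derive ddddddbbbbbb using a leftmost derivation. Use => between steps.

P => dPb   [P → d P b]
dPb => ddPbb   [P → d P b]
ddPbb => dddPbbb   [P → d P b]
dddPbbb => ddddPbbbb   [P → d P b]
ddddPbbbb => dddddPbbbbb   [P → d P b]
dddddPbbbbb => ddddddbbbbbb   [P → d b]

P => dPb => ddPbb => dddPbbb => ddddPbbbb => dddddPbbbbb => ddddddbbbbbb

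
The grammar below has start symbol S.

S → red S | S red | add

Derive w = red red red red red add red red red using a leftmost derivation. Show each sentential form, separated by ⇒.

S ⇒ red S ⇒ red S red ⇒ red S red red ⇒ red red S red red ⇒ red red red S red red ⇒ red red red red S red red ⇒ red red red red S red red red ⇒ red red red red red S red red red ⇒ red red red red red add red red red

S ⇒ red S   [S → red S]
red S ⇒ red S red   [S → S red]
red S red ⇒ red S red red   [S → S red]
red S red red ⇒ red red S red red   [S → red S]
red red S red red ⇒ red red red S red red   [S → red S]
red red red S red red ⇒ red red red red S red red   [S → red S]
red red red red S red red ⇒ red red red red S red red red   [S → S red]
red red red red S red red red ⇒ red red red red red S red red red   [S → red S]
red red red red red S red red red ⇒ red red red red red add red red red   [S → add]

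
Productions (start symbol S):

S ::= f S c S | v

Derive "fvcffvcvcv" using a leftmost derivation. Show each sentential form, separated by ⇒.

S⇒fScS⇒fvcS⇒fvcfScS⇒fvcffScScS⇒fvcffvcScS⇒fvcffvcvcS⇒fvcffvcvcv

S ⇒ fScS   [S ::= f S c S]
fScS ⇒ fvcS   [S ::= v]
fvcS ⇒ fvcfScS   [S ::= f S c S]
fvcfScS ⇒ fvcffScScS   [S ::= f S c S]
fvcffScScS ⇒ fvcffvcScS   [S ::= v]
fvcffvcScS ⇒ fvcffvcvcS   [S ::= v]
fvcffvcvcS ⇒ fvcffvcvcv   [S ::= v]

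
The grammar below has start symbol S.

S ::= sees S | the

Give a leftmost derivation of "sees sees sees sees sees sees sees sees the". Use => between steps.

S => sees S   [S ::= sees S]
sees S => sees sees S   [S ::= sees S]
sees sees S => sees sees sees S   [S ::= sees S]
sees sees sees S => sees sees sees sees S   [S ::= sees S]
sees sees sees sees S => sees sees sees sees sees S   [S ::= sees S]
sees sees sees sees sees S => sees sees sees sees sees sees S   [S ::= sees S]
sees sees sees sees sees sees S => sees sees sees sees sees sees sees S   [S ::= sees S]
sees sees sees sees sees sees sees S => sees sees sees sees sees sees sees sees S   [S ::= sees S]
sees sees sees sees sees sees sees sees S => sees sees sees sees sees sees sees sees the   [S ::= the]

S => sees S => sees sees S => sees sees sees S => sees sees sees sees S => sees sees sees sees sees S => sees sees sees sees sees sees S => sees sees sees sees sees sees sees S => sees sees sees sees sees sees sees sees S => sees sees sees sees sees sees sees sees the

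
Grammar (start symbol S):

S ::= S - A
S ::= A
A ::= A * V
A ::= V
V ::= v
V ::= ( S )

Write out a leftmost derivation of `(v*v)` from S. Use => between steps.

S=>A=>V=>(S)=>(A)=>(A*V)=>(V*V)=>(v*V)=>(v*v)

S => A   [S ::= A]
A => V   [A ::= V]
V => (S)   [V ::= ( S )]
(S) => (A)   [S ::= A]
(A) => (A*V)   [A ::= A * V]
(A*V) => (V*V)   [A ::= V]
(V*V) => (v*V)   [V ::= v]
(v*V) => (v*v)   [V ::= v]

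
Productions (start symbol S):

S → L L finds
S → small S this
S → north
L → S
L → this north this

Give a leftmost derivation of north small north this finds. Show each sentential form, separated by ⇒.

S ⇒ L L finds   [S → L L finds]
L L finds ⇒ S L finds   [L → S]
S L finds ⇒ north L finds   [S → north]
north L finds ⇒ north S finds   [L → S]
north S finds ⇒ north small S this finds   [S → small S this]
north small S this finds ⇒ north small north this finds   [S → north]

S ⇒ L L finds ⇒ S L finds ⇒ north L finds ⇒ north S finds ⇒ north small S this finds ⇒ north small north this finds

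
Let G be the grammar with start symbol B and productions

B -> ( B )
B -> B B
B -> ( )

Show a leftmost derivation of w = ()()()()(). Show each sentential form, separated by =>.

B => BB => ()B => ()BB => ()BBB => ()()BB => ()()BBB => ()()()BB => ()()()()B => ()()()()()

B => BB   [B -> B B]
BB => ()B   [B -> ( )]
()B => ()BB   [B -> B B]
()BB => ()BBB   [B -> B B]
()BBB => ()()BB   [B -> ( )]
()()BB => ()()BBB   [B -> B B]
()()BBB => ()()()BB   [B -> ( )]
()()()BB => ()()()()B   [B -> ( )]
()()()()B => ()()()()()   [B -> ( )]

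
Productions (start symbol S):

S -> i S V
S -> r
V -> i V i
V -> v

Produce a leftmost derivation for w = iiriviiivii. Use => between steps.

S=>iSV=>iiSVV=>iirVV=>iiriViV=>iiriviV=>iiriviiVi=>iiriviiiVii=>iiriviiivii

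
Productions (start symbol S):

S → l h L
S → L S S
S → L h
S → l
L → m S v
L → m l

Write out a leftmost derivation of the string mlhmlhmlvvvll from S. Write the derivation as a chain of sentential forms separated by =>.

S => LSS => mSvSS => mlhLvSS => mlhmSvvSS => mlhmlhLvvSS => mlhmlhmSvvvSS => mlhmlhmlvvvSS => mlhmlhmlvvvlS => mlhmlhmlvvvll

S => LSS   [S → L S S]
LSS => mSvSS   [L → m S v]
mSvSS => mlhLvSS   [S → l h L]
mlhLvSS => mlhmSvvSS   [L → m S v]
mlhmSvvSS => mlhmlhLvvSS   [S → l h L]
mlhmlhLvvSS => mlhmlhmSvvvSS   [L → m S v]
mlhmlhmSvvvSS => mlhmlhmlvvvSS   [S → l]
mlhmlhmlvvvSS => mlhmlhmlvvvlS   [S → l]
mlhmlhmlvvvlS => mlhmlhmlvvvll   [S → l]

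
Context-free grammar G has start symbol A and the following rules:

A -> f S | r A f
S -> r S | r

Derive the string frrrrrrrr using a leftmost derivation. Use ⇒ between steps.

A⇒fS⇒frS⇒frrS⇒frrrS⇒frrrrS⇒frrrrrS⇒frrrrrrS⇒frrrrrrrS⇒frrrrrrrr

A ⇒ fS   [A -> f S]
fS ⇒ frS   [S -> r S]
frS ⇒ frrS   [S -> r S]
frrS ⇒ frrrS   [S -> r S]
frrrS ⇒ frrrrS   [S -> r S]
frrrrS ⇒ frrrrrS   [S -> r S]
frrrrrS ⇒ frrrrrrS   [S -> r S]
frrrrrrS ⇒ frrrrrrrS   [S -> r S]
frrrrrrrS ⇒ frrrrrrrr   [S -> r]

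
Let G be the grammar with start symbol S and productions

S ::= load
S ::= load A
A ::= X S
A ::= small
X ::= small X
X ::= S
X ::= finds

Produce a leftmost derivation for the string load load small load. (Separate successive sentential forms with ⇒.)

S ⇒ load A   [S ::= load A]
load A ⇒ load X S   [A ::= X S]
load X S ⇒ load S S   [X ::= S]
load S S ⇒ load load A S   [S ::= load A]
load load A S ⇒ load load small S   [A ::= small]
load load small S ⇒ load load small load   [S ::= load]

S ⇒ load A ⇒ load X S ⇒ load S S ⇒ load load A S ⇒ load load small S ⇒ load load small load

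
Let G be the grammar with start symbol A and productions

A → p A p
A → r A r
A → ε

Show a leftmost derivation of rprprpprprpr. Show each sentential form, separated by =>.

A => rAr => rpApr => rprArpr => rprpAprpr => rprprArprpr => rprprpAprprpr => rprprpprprpr

A => rAr   [A → r A r]
rAr => rpApr   [A → p A p]
rpApr => rprArpr   [A → r A r]
rprArpr => rprpAprpr   [A → p A p]
rprpAprpr => rprprArprpr   [A → r A r]
rprprArprpr => rprprpAprprpr   [A → p A p]
rprprpAprprpr => rprprpprprpr   [A → ε]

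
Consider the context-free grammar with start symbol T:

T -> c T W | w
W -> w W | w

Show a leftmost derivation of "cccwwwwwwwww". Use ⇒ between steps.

T ⇒ cTW ⇒ ccTWW ⇒ cccTWWW ⇒ cccwWWW ⇒ cccwwWWW ⇒ cccwwwWW ⇒ cccwwwwW ⇒ cccwwwwwW ⇒ cccwwwwwwW ⇒ cccwwwwwwwW ⇒ cccwwwwwwwwW ⇒ cccwwwwwwwww

T ⇒ cTW   [T -> c T W]
cTW ⇒ ccTWW   [T -> c T W]
ccTWW ⇒ cccTWWW   [T -> c T W]
cccTWWW ⇒ cccwWWW   [T -> w]
cccwWWW ⇒ cccwwWWW   [W -> w W]
cccwwWWW ⇒ cccwwwWW   [W -> w]
cccwwwWW ⇒ cccwwwwW   [W -> w]
cccwwwwW ⇒ cccwwwwwW   [W -> w W]
cccwwwwwW ⇒ cccwwwwwwW   [W -> w W]
cccwwwwwwW ⇒ cccwwwwwwwW   [W -> w W]
cccwwwwwwwW ⇒ cccwwwwwwwwW   [W -> w W]
cccwwwwwwwwW ⇒ cccwwwwwwwww   [W -> w]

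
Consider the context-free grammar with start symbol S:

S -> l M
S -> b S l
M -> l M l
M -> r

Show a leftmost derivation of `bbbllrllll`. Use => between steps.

S=>bSl=>bbSll=>bbbSlll=>bbblMlll=>bbbllMllll=>bbbllrllll

S => bSl   [S -> b S l]
bSl => bbSll   [S -> b S l]
bbSll => bbbSlll   [S -> b S l]
bbbSlll => bbblMlll   [S -> l M]
bbblMlll => bbbllMllll   [M -> l M l]
bbbllMllll => bbbllrllll   [M -> r]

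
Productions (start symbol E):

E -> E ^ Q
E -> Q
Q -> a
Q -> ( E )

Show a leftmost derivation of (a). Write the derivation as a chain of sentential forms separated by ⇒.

E⇒Q⇒(E)⇒(Q)⇒(a)

E ⇒ Q   [E -> Q]
Q ⇒ (E)   [Q -> ( E )]
(E) ⇒ (Q)   [E -> Q]
(Q) ⇒ (a)   [Q -> a]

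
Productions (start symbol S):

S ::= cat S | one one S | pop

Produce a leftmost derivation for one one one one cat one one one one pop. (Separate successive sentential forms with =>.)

S => one one S   [S ::= one one S]
one one S => one one one one S   [S ::= one one S]
one one one one S => one one one one cat S   [S ::= cat S]
one one one one cat S => one one one one cat one one S   [S ::= one one S]
one one one one cat one one S => one one one one cat one one one one S   [S ::= one one S]
one one one one cat one one one one S => one one one one cat one one one one pop   [S ::= pop]

S => one one S => one one one one S => one one one one cat S => one one one one cat one one S => one one one one cat one one one one S => one one one one cat one one one one pop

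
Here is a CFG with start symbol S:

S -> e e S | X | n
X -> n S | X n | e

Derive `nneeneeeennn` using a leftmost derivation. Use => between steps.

S=>X=>Xn=>nSn=>nXn=>nXnn=>nnSnn=>nneeSnn=>nneeXnn=>nneenSnn=>nneeneeSnn=>nneeneeeeSnn=>nneeneeeennn

S => X   [S -> X]
X => Xn   [X -> X n]
Xn => nSn   [X -> n S]
nSn => nXn   [S -> X]
nXn => nXnn   [X -> X n]
nXnn => nnSnn   [X -> n S]
nnSnn => nneeSnn   [S -> e e S]
nneeSnn => nneeXnn   [S -> X]
nneeXnn => nneenSnn   [X -> n S]
nneenSnn => nneeneeSnn   [S -> e e S]
nneeneeSnn => nneeneeeeSnn   [S -> e e S]
nneeneeeeSnn => nneeneeeennn   [S -> n]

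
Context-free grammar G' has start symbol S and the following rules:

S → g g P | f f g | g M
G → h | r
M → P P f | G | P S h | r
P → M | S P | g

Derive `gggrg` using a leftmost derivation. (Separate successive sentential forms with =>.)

S => ggP => ggSP => gggMP => gggGP => gggrP => gggrg

S => ggP   [S → g g P]
ggP => ggSP   [P → S P]
ggSP => gggMP   [S → g M]
gggMP => gggGP   [M → G]
gggGP => gggrP   [G → r]
gggrP => gggrg   [P → g]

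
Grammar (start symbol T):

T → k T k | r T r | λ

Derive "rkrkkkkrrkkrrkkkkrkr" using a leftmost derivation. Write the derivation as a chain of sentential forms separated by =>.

T => rTr => rkTkr => rkrTrkr => rkrkTkrkr => rkrkkTkkrkr => rkrkkkTkkkrkr => rkrkkkkTkkkkrkr => rkrkkkkrTrkkkkrkr => rkrkkkkrrTrrkkkkrkr => rkrkkkkrrkTkrrkkkkrkr => rkrkkkkrrkkrrkkkkrkr

T => rTr   [T → r T r]
rTr => rkTkr   [T → k T k]
rkTkr => rkrTrkr   [T → r T r]
rkrTrkr => rkrkTkrkr   [T → k T k]
rkrkTkrkr => rkrkkTkkrkr   [T → k T k]
rkrkkTkkrkr => rkrkkkTkkkrkr   [T → k T k]
rkrkkkTkkkrkr => rkrkkkkTkkkkrkr   [T → k T k]
rkrkkkkTkkkkrkr => rkrkkkkrTrkkkkrkr   [T → r T r]
rkrkkkkrTrkkkkrkr => rkrkkkkrrTrrkkkkrkr   [T → r T r]
rkrkkkkrrTrrkkkkrkr => rkrkkkkrrkTkrrkkkkrkr   [T → k T k]
rkrkkkkrrkTkrrkkkkrkr => rkrkkkkrrkkrrkkkkrkr   [T → λ]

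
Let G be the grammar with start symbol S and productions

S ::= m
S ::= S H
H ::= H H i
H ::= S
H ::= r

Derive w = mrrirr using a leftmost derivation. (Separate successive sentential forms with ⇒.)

S⇒SH⇒SHH⇒SHHH⇒mHHH⇒mHHiHH⇒mrHiHH⇒mrriHH⇒mrrirH⇒mrrirr

S ⇒ SH   [S ::= S H]
SH ⇒ SHH   [S ::= S H]
SHH ⇒ SHHH   [S ::= S H]
SHHH ⇒ mHHH   [S ::= m]
mHHH ⇒ mHHiHH   [H ::= H H i]
mHHiHH ⇒ mrHiHH   [H ::= r]
mrHiHH ⇒ mrriHH   [H ::= r]
mrriHH ⇒ mrrirH   [H ::= r]
mrrirH ⇒ mrrirr   [H ::= r]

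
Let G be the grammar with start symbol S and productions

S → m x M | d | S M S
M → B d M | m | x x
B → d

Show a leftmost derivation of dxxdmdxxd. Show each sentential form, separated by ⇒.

S⇒SMS⇒SMSMS⇒SMSMSMS⇒dMSMSMS⇒dxxSMSMS⇒dxxdMSMS⇒dxxdmSMS⇒dxxdmdMS⇒dxxdmdxxS⇒dxxdmdxxd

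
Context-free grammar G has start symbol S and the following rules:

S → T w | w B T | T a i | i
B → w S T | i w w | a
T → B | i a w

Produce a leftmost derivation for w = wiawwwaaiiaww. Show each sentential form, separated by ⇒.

S ⇒ Tw ⇒ Bw ⇒ wSTw ⇒ wTwTw ⇒ wiawwTw ⇒ wiawwBw ⇒ wiawwwSTw ⇒ wiawwwTaiTw ⇒ wiawwwBaiTw ⇒ wiawwwaaiTw ⇒ wiawwwaaiiaww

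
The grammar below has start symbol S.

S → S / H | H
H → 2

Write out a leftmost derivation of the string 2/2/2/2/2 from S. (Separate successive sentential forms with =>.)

S => S/H => S/H/H => S/H/H/H => S/H/H/H/H => H/H/H/H/H => 2/H/H/H/H => 2/2/H/H/H => 2/2/2/H/H => 2/2/2/2/H => 2/2/2/2/2

S => S/H   [S → S / H]
S/H => S/H/H   [S → S / H]
S/H/H => S/H/H/H   [S → S / H]
S/H/H/H => S/H/H/H/H   [S → S / H]
S/H/H/H/H => H/H/H/H/H   [S → H]
H/H/H/H/H => 2/H/H/H/H   [H → 2]
2/H/H/H/H => 2/2/H/H/H   [H → 2]
2/2/H/H/H => 2/2/2/H/H   [H → 2]
2/2/2/H/H => 2/2/2/2/H   [H → 2]
2/2/2/2/H => 2/2/2/2/2   [H → 2]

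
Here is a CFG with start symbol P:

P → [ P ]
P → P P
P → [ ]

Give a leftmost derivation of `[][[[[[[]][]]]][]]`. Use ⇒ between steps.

P ⇒ PP   [P → P P]
PP ⇒ []P   [P → [ ]]
[]P ⇒ [][P]   [P → [ P ]]
[][P] ⇒ [][PP]   [P → P P]
[][PP] ⇒ [][[P]P]   [P → [ P ]]
[][[P]P] ⇒ [][[[P]]P]   [P → [ P ]]
[][[[P]]P] ⇒ [][[[[P]]]P]   [P → [ P ]]
[][[[[P]]]P] ⇒ [][[[[PP]]]P]   [P → P P]
[][[[[PP]]]P] ⇒ [][[[[[P]P]]]P]   [P → [ P ]]
[][[[[[P]P]]]P] ⇒ [][[[[[[]]P]]]P]   [P → [ ]]
[][[[[[[]]P]]]P] ⇒ [][[[[[[]][]]]]P]   [P → [ ]]
[][[[[[[]][]]]]P] ⇒ [][[[[[[]][]]]][]]   [P → [ ]]

P ⇒ PP ⇒ []P ⇒ [][P] ⇒ [][PP] ⇒ [][[P]P] ⇒ [][[[P]]P] ⇒ [][[[[P]]]P] ⇒ [][[[[PP]]]P] ⇒ [][[[[[P]P]]]P] ⇒ [][[[[[[]]P]]]P] ⇒ [][[[[[[]][]]]]P] ⇒ [][[[[[[]][]]]][]]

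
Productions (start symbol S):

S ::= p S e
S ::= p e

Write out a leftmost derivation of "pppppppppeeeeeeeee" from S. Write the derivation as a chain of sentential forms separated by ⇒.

S⇒pSe⇒ppSee⇒pppSeee⇒ppppSeeee⇒pppppSeeeee⇒ppppppSeeeeee⇒pppppppSeeeeeee⇒ppppppppSeeeeeeee⇒pppppppppeeeeeeeee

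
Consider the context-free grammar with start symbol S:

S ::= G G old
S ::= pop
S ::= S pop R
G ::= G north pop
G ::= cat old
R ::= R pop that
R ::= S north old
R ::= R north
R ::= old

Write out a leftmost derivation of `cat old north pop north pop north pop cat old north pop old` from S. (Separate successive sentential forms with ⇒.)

S ⇒ G G old ⇒ G north pop G old ⇒ G north pop north pop G old ⇒ G north pop north pop north pop G old ⇒ cat old north pop north pop north pop G old ⇒ cat old north pop north pop north pop G north pop old ⇒ cat old north pop north pop north pop cat old north pop old

S ⇒ G G old   [S ::= G G old]
G G old ⇒ G north pop G old   [G ::= G north pop]
G north pop G old ⇒ G north pop north pop G old   [G ::= G north pop]
G north pop north pop G old ⇒ G north pop north pop north pop G old   [G ::= G north pop]
G north pop north pop north pop G old ⇒ cat old north pop north pop north pop G old   [G ::= cat old]
cat old north pop north pop north pop G old ⇒ cat old north pop north pop north pop G north pop old   [G ::= G north pop]
cat old north pop north pop north pop G north pop old ⇒ cat old north pop north pop north pop cat old north pop old   [G ::= cat old]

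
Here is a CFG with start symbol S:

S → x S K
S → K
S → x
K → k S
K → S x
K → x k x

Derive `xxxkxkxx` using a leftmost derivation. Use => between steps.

S => K   [S → K]
K => Sx   [K → S x]
Sx => xSKx   [S → x S K]
xSKx => xKKx   [S → K]
xKKx => xSxKx   [K → S x]
xSxKx => xxxKx   [S → x]
xxxKx => xxxkSx   [K → k S]
xxxkSx => xxxkKx   [S → K]
xxxkKx => xxxkxkxx   [K → x k x]

S => K => Sx => xSKx => xKKx => xSxKx => xxxKx => xxxkSx => xxxkKx => xxxkxkxx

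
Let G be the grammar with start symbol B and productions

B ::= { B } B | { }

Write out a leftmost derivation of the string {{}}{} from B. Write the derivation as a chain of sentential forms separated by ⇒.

B ⇒ {B}B ⇒ {{}}B ⇒ {{}}{}

B ⇒ {B}B   [B ::= { B } B]
{B}B ⇒ {{}}B   [B ::= { }]
{{}}B ⇒ {{}}{}   [B ::= { }]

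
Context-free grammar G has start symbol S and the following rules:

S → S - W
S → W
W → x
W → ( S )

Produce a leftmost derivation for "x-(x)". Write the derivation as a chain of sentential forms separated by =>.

S => S-W   [S → S - W]
S-W => W-W   [S → W]
W-W => x-W   [W → x]
x-W => x-(S)   [W → ( S )]
x-(S) => x-(W)   [S → W]
x-(W) => x-(x)   [W → x]

S => S-W => W-W => x-W => x-(S) => x-(W) => x-(x)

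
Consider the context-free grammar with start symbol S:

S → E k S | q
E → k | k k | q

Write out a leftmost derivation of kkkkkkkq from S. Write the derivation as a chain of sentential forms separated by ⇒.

S ⇒ EkS ⇒ kkkS ⇒ kkkEkS ⇒ kkkkkS ⇒ kkkkkEkS ⇒ kkkkkkkS ⇒ kkkkkkkq

S ⇒ EkS   [S → E k S]
EkS ⇒ kkkS   [E → k k]
kkkS ⇒ kkkEkS   [S → E k S]
kkkEkS ⇒ kkkkkS   [E → k]
kkkkkS ⇒ kkkkkEkS   [S → E k S]
kkkkkEkS ⇒ kkkkkkkS   [E → k]
kkkkkkkS ⇒ kkkkkkkq   [S → q]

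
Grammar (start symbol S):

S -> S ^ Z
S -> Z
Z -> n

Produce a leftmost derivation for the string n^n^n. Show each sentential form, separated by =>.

S => S^Z   [S -> S ^ Z]
S^Z => S^Z^Z   [S -> S ^ Z]
S^Z^Z => Z^Z^Z   [S -> Z]
Z^Z^Z => n^Z^Z   [Z -> n]
n^Z^Z => n^n^Z   [Z -> n]
n^n^Z => n^n^n   [Z -> n]

S => S^Z => S^Z^Z => Z^Z^Z => n^Z^Z => n^n^Z => n^n^n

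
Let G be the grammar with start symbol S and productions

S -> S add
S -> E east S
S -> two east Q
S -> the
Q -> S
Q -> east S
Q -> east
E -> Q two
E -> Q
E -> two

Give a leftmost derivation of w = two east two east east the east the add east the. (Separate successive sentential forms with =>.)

S => E east S   [S -> E east S]
E east S => Q east S   [E -> Q]
Q east S => S east S   [Q -> S]
S east S => two east Q east S   [S -> two east Q]
two east Q east S => two east S east S   [Q -> S]
two east S east S => two east E east S east S   [S -> E east S]
two east E east S east S => two east two east S east S   [E -> two]
two east two east S east S => two east two east E east S east S   [S -> E east S]
two east two east E east S east S => two east two east Q east S east S   [E -> Q]
two east two east Q east S east S => two east two east east S east S east S   [Q -> east S]
two east two east east S east S east S => two east two east east the east S east S   [S -> the]
two east two east east the east S east S => two east two east east the east S add east S   [S -> S add]
two east two east east the east S add east S => two east two east east the east the add east S   [S -> the]
two east two east east the east the add east S => two east two east east the east the add east the   [S -> the]

S => E east S => Q east S => S east S => two east Q east S => two east S east S => two east E east S east S => two east two east S east S => two east two east E east S east S => two east two east Q east S east S => two east two east east S east S east S => two east two east east the east S east S => two east two east east the east S add east S => two east two east east the east the add east S => two east two east east the east the add east the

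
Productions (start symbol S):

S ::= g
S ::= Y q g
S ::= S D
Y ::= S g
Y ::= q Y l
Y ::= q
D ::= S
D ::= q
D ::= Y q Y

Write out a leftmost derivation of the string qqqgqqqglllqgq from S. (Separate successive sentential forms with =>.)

S => SD   [S ::= S D]
SD => YqgD   [S ::= Y q g]
YqgD => qYlqgD   [Y ::= q Y l]
qYlqgD => qqYllqgD   [Y ::= q Y l]
qqYllqgD => qqqYlllqgD   [Y ::= q Y l]
qqqYlllqgD => qqqSglllqgD   [Y ::= S g]
qqqSglllqgD => qqqSDglllqgD   [S ::= S D]
qqqSDglllqgD => qqqSDDglllqgD   [S ::= S D]
qqqSDDglllqgD => qqqSDDDglllqgD   [S ::= S D]
qqqSDDDglllqgD => qqqgDDDglllqgD   [S ::= g]
qqqgDDDglllqgD => qqqgqDDglllqgD   [D ::= q]
qqqgqDDglllqgD => qqqgqqDglllqgD   [D ::= q]
qqqgqqDglllqgD => qqqgqqqglllqgD   [D ::= q]
qqqgqqqglllqgD => qqqgqqqglllqgq   [D ::= q]

S => SD => YqgD => qYlqgD => qqYllqgD => qqqYlllqgD => qqqSglllqgD => qqqSDglllqgD => qqqSDDglllqgD => qqqSDDDglllqgD => qqqgDDDglllqgD => qqqgqDDglllqgD => qqqgqqDglllqgD => qqqgqqqglllqgD => qqqgqqqglllqgq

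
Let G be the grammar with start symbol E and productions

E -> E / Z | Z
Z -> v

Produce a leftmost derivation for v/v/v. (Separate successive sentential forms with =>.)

E => E/Z   [E -> E / Z]
E/Z => E/Z/Z   [E -> E / Z]
E/Z/Z => Z/Z/Z   [E -> Z]
Z/Z/Z => v/Z/Z   [Z -> v]
v/Z/Z => v/v/Z   [Z -> v]
v/v/Z => v/v/v   [Z -> v]

E => E/Z => E/Z/Z => Z/Z/Z => v/Z/Z => v/v/Z => v/v/v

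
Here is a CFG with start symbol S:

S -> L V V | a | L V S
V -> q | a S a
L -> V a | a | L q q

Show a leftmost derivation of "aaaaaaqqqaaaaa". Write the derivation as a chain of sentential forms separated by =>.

S=>LVV=>aVV=>aaSaV=>aaLVSaV=>aaLqqVSaV=>aaVaqqVSaV=>aaaSaaqqVSaV=>aaaaaaqqVSaV=>aaaaaaqqqSaV=>aaaaaaqqqaaV=>aaaaaaqqqaaaSa=>aaaaaaqqqaaaaa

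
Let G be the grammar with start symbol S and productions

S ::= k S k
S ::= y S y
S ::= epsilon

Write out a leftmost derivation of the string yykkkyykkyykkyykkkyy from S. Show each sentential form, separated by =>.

S => ySy   [S ::= y S y]
ySy => yySyy   [S ::= y S y]
yySyy => yykSkyy   [S ::= k S k]
yykSkyy => yykkSkkyy   [S ::= k S k]
yykkSkkyy => yykkkSkkkyy   [S ::= k S k]
yykkkSkkkyy => yykkkySykkkyy   [S ::= y S y]
yykkkySykkkyy => yykkkyySyykkkyy   [S ::= y S y]
yykkkyySyykkkyy => yykkkyykSkyykkkyy   [S ::= k S k]
yykkkyykSkyykkkyy => yykkkyykkSkkyykkkyy   [S ::= k S k]
yykkkyykkSkkyykkkyy => yykkkyykkySykkyykkkyy   [S ::= y S y]
yykkkyykkySykkyykkkyy => yykkkyykkyykkyykkkyy   [S ::= epsilon]

S => ySy => yySyy => yykSkyy => yykkSkkyy => yykkkSkkkyy => yykkkySykkkyy => yykkkyySyykkkyy => yykkkyykSkyykkkyy => yykkkyykkSkkyykkkyy => yykkkyykkySykkyykkkyy => yykkkyykkyykkyykkkyy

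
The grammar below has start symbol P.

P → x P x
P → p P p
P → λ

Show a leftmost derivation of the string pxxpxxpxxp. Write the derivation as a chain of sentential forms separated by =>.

P => pPp => pxPxp => pxxPxxp => pxxpPpxxp => pxxpxPxpxxp => pxxpxxpxxp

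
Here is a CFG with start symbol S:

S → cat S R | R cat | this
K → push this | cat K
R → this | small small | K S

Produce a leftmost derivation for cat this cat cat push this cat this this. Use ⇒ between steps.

S ⇒ cat S R   [S → cat S R]
cat S R ⇒ cat this R   [S → this]
cat this R ⇒ cat this K S   [R → K S]
cat this K S ⇒ cat this cat K S   [K → cat K]
cat this cat K S ⇒ cat this cat cat K S   [K → cat K]
cat this cat cat K S ⇒ cat this cat cat push this S   [K → push this]
cat this cat cat push this S ⇒ cat this cat cat push this cat S R   [S → cat S R]
cat this cat cat push this cat S R ⇒ cat this cat cat push this cat this R   [S → this]
cat this cat cat push this cat this R ⇒ cat this cat cat push this cat this this   [R → this]

S ⇒ cat S R ⇒ cat this R ⇒ cat this K S ⇒ cat this cat K S ⇒ cat this cat cat K S ⇒ cat this cat cat push this S ⇒ cat this cat cat push this cat S R ⇒ cat this cat cat push this cat this R ⇒ cat this cat cat push this cat this this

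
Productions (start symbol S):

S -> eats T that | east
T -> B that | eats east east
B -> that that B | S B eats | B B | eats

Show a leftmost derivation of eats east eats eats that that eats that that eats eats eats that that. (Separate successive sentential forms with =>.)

S => eats T that => eats B that that => eats S B eats that that => eats east B eats that that => eats east B B eats that that => eats east eats B eats that that => eats east eats S B eats eats that that => eats east eats eats T that B eats eats that that => eats east eats eats B that that B eats eats that that => eats east eats eats that that B that that B eats eats that that => eats east eats eats that that eats that that B eats eats that that => eats east eats eats that that eats that that eats eats eats that that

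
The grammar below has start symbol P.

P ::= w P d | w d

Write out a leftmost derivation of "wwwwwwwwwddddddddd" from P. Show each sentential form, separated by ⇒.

P ⇒ wPd ⇒ wwPdd ⇒ wwwPddd ⇒ wwwwPdddd ⇒ wwwwwPddddd ⇒ wwwwwwPdddddd ⇒ wwwwwwwPddddddd ⇒ wwwwwwwwPdddddddd ⇒ wwwwwwwwwddddddddd

P ⇒ wPd   [P ::= w P d]
wPd ⇒ wwPdd   [P ::= w P d]
wwPdd ⇒ wwwPddd   [P ::= w P d]
wwwPddd ⇒ wwwwPdddd   [P ::= w P d]
wwwwPdddd ⇒ wwwwwPddddd   [P ::= w P d]
wwwwwPddddd ⇒ wwwwwwPdddddd   [P ::= w P d]
wwwwwwPdddddd ⇒ wwwwwwwPddddddd   [P ::= w P d]
wwwwwwwPddddddd ⇒ wwwwwwwwPdddddddd   [P ::= w P d]
wwwwwwwwPdddddddd ⇒ wwwwwwwwwddddddddd   [P ::= w d]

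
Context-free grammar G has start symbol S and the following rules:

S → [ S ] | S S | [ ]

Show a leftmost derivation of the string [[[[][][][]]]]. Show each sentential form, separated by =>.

S => [S] => [[S]] => [[[S]]] => [[[SS]]] => [[[[]S]]] => [[[[]SS]]] => [[[[][]S]]] => [[[[][]SS]]] => [[[[][][]S]]] => [[[[][][][]]]]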